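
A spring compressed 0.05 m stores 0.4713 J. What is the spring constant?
k = 2·PE/x² = 2·0.4713/(0.05)² = 377.0 N/m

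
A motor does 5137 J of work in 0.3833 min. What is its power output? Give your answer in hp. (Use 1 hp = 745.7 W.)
Convert to SI: W = 5137.0 J, t = 22.998 s
P = W/t = 5137.0/22.998 = 223.367 W = 0.2995 hp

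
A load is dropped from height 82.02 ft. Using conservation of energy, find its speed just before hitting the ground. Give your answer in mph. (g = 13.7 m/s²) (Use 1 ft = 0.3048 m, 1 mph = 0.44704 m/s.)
Convert to SI: h = 24.9997 m
mgh = ½mv² ⇒ v = √(2gh) = √(2·13.7·24.9997) = 26.1723 m/s = 58.55 mph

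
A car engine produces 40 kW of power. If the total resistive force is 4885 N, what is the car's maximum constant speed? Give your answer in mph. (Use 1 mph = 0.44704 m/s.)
P = Fv ⇒ v = P/F = 40000 W/4885.0 N = 8.18833 m/s = 18.32 mph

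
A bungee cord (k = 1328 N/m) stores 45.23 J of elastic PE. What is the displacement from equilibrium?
x = √(2·PE/k) = √(2·45.23/1328) = 0.261 m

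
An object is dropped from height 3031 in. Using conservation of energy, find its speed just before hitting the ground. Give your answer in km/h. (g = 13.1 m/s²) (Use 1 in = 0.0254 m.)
Convert to SI: h = 76.9874 m
mgh = ½mv² ⇒ v = √(2gh) = √(2·13.1·76.9874) = 44.9118 m/s = 161.7 km/h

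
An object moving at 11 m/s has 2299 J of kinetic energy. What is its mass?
m = 2·KE/v² = 2·2299/(11)² = 38.0 kg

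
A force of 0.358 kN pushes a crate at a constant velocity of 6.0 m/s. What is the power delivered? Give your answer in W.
Convert to SI: F = 358.0 N, v = 6.0 m/s
P = Fv = (358.0)(6.0) = 2148 W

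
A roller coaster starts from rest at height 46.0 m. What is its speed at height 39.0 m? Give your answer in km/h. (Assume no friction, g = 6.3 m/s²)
mgh₁ = mgh₂ + ½mv² ⇒ v = √(2g(h₁−h₂)) = √(2·6.3·7.0) = 9.39149 m/s = 33.81 km/h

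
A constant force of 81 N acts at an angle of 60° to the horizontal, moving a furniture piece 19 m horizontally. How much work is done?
W = F·d·cosθ = (81)(19)cos(60°) = 769.5 J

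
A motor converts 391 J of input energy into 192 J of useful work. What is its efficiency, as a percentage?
η = W_out/W_in = 192/391 = 49.1%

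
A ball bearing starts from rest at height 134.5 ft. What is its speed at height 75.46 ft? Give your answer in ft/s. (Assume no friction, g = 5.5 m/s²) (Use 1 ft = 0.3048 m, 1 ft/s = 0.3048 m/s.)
Convert to SI: h₁−h₂ = 17.9954 m
mgh₁ = mgh₂ + ½mv² ⇒ v = √(2g(h₁−h₂)) = √(2·5.5·17.9954) = 14.0694 m/s = 46.16 ft/s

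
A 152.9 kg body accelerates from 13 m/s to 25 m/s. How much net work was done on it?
W = ΔKE = ½m(v₂² − v₁²) = ½(152.9)(25² − 13²) = 34861.2 J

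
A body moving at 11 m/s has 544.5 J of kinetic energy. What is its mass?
m = 2·KE/v² = 2·544.5/(11)² = 9.0 kg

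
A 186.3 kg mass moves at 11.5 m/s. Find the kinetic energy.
KE = ½mv² = ½(186.3)(11.5)² = 12320 J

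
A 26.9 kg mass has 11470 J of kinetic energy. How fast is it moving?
v = √(2·KE/m) = √(2·11470/26.9) = 29.2 m/s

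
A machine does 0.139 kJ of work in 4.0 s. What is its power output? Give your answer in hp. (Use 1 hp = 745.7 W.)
Convert to SI: W = 139.0 J, t = 4.0 s
P = W/t = 139.0/4.0 = 34.75 W = 0.0466 hp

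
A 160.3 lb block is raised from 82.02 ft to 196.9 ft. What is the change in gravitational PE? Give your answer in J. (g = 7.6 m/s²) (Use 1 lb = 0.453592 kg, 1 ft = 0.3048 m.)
Convert to SI: m = 72.7108 kg, Δh = 35.0154 m
ΔPE = mgΔh = (72.7108)(7.6)(35.0154) = 19350 J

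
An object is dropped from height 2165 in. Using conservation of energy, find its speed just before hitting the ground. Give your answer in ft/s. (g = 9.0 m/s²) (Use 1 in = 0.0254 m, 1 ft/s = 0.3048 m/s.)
Convert to SI: h = 54.991 m
mgh = ½mv² ⇒ v = √(2gh) = √(2·9.0·54.991) = 31.4617 m/s = 103.2 ft/s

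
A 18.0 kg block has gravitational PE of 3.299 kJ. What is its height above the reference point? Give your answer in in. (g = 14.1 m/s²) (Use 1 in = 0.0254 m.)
Convert to SI: m = 18.0 kg, PE = 3299.0 J
h = PE/(mg) = 3299.0/(18.0·14.1) = 12.9984 m = 511.7 in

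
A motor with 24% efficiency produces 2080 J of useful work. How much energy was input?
W_in = W_out/η = 2080/0.24 = 8667 J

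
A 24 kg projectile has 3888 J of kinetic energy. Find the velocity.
v = √(2·KE/m) = √(2·3888/24) = 18.0 m/s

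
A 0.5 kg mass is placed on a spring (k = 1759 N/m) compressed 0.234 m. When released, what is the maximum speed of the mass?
½kx² = ½mv² ⇒ v = x√(k/m) = (0.234)√(1759/0.5) = 13.88 m/s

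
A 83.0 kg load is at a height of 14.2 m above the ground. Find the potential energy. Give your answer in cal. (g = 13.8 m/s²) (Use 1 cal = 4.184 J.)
PE = mgh = (83.0)(13.8)(14.2) = 16264.7 J = 3887 cal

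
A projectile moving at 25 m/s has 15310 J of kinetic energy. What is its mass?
m = 2·KE/v² = 2·15310/(25)² = 48.99 kg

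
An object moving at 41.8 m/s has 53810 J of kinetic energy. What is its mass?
m = 2·KE/v² = 2·53810/(41.8)² = 61.59 kg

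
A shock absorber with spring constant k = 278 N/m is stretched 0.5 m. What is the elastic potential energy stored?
PE = ½kx² = ½(278)(0.5)² = 34.75 J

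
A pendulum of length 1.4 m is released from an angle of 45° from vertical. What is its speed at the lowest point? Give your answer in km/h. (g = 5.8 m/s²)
h = L(1 − cosθ) = 1.4(1 − cos45°) = 0.410051 m
v = √(2gh) = √(2·5.8·0.410051) = 2.18096 m/s = 7.851 km/h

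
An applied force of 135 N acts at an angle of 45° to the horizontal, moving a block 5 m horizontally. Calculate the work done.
W = F·d·cosθ = (135)(5)cos(45°) = 477.3 J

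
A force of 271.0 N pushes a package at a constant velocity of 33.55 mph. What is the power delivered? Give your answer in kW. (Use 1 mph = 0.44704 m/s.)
Convert to SI: F = 271.0 N, v = 14.9982 m/s
P = Fv = (271.0)(14.9982) = 4064.51 W = 4.065 kW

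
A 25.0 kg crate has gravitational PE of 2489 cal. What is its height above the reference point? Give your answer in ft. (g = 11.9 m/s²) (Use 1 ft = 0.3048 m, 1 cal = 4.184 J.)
Convert to SI: m = 25.0 kg, PE = 10414.0 J
h = PE/(mg) = 10414.0/(25.0·11.9) = 35.005 m = 114.8 ft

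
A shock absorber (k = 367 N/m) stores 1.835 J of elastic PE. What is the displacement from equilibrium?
x = √(2·PE/k) = √(2·1.835/367) = 0.1 m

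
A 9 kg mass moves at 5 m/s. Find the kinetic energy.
KE = ½mv² = ½(9)(5)² = 112.5 J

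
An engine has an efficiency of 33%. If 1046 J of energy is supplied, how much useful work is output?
W_out = η·W_in = 0.33·1046 = 345.18 J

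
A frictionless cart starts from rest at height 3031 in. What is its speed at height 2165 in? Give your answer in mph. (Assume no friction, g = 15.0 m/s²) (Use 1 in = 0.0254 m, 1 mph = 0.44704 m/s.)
Convert to SI: h₁−h₂ = 21.9964 m
mgh₁ = mgh₂ + ½mv² ⇒ v = √(2g(h₁−h₂)) = √(2·15.0·21.9964) = 25.6884 m/s = 57.46 mph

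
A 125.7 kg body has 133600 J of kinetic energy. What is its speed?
v = √(2·KE/m) = √(2·133600/125.7) = 46.11 m/s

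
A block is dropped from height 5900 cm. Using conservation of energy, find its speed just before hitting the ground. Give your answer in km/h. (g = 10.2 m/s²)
Convert to SI: h = 59.0 m
mgh = ½mv² ⇒ v = √(2gh) = √(2·10.2·59.0) = 34.6929 m/s = 124.9 km/h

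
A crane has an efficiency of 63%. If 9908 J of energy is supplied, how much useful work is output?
W_out = η·W_in = 0.63·9908 = 6242.04 J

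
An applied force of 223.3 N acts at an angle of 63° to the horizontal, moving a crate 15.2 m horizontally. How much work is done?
W = F·d·cosθ = (223.3)(15.2)cos(63°) = 1541 J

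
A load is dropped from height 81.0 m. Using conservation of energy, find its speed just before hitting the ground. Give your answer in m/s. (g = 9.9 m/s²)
mgh = ½mv² ⇒ v = √(2gh) = √(2·9.9·81.0) = 40.05 m/s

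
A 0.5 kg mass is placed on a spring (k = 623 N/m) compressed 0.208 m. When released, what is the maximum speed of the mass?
½kx² = ½mv² ⇒ v = x√(k/m) = (0.208)√(623/0.5) = 7.342 m/s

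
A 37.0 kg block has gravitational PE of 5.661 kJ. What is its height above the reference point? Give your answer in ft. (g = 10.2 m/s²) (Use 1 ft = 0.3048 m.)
Convert to SI: m = 37.0 kg, PE = 5661.0 J
h = PE/(mg) = 5661.0/(37.0·10.2) = 15.0 m = 49.21 ft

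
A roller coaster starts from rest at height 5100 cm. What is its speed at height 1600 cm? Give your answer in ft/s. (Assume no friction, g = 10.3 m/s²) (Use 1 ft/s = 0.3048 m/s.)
Convert to SI: h₁−h₂ = 35.0 m
mgh₁ = mgh₂ + ½mv² ⇒ v = √(2g(h₁−h₂)) = √(2·10.3·35.0) = 26.8514 m/s = 88.1 ft/s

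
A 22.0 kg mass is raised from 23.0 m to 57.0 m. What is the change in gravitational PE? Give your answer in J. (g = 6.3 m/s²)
ΔPE = mgΔh = (22.0)(6.3)(34.0) = 4712 J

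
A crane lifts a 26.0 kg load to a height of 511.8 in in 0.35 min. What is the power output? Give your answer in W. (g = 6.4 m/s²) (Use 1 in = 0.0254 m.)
Convert to SI: m = 26.0 kg, h = 12.9997 m, t = 21.0 s
P = mgh/t = (26.0)(6.4)(12.9997)/21.0 = 103.0 W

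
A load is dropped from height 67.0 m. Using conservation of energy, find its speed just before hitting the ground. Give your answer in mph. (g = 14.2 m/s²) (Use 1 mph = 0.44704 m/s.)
mgh = ½mv² ⇒ v = √(2gh) = √(2·14.2·67.0) = 43.6211 m/s = 97.58 mph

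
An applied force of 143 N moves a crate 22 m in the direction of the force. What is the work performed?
W = F·d = (143)(22) = 3146 J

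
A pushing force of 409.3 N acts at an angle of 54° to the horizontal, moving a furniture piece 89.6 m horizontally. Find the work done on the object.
W = F·d·cosθ = (409.3)(89.6)cos(54°) = 21560 J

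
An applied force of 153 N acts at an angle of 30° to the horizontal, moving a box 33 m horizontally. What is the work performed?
W = F·d·cosθ = (153)(33)cos(30°) = 4373 J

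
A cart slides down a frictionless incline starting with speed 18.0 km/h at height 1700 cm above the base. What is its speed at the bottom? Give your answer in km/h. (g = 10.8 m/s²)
Convert to SI: v₀ = 5.0 m/s, h = 17.0 m
½mv₀² + mgh = ½mv² ⇒ v = √(v₀² + 2gh) = √(5.0² + 2·10.8·17.0) = 19.804 m/s = 71.29 km/h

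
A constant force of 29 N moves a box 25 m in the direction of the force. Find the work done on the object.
W = F·d = (29)(25) = 725.0 J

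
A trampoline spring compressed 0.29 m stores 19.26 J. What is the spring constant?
k = 2·PE/x² = 2·19.26/(0.29)² = 458.0 N/m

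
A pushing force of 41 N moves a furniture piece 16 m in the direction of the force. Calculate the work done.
W = F·d = (41)(16) = 656.0 J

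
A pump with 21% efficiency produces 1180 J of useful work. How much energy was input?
W_in = W_out/η = 1180/0.21 = 5619 J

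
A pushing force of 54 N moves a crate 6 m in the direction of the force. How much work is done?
W = F·d = (54)(6) = 324.0 J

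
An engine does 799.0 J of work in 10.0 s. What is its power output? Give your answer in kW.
P = W/t = 799.0/10.0 = 79.9 W = 0.0799 kW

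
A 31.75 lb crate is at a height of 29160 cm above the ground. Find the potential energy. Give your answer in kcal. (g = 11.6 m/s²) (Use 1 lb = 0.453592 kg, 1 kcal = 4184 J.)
Convert to SI: m = 14.4015 kg, h = 291.6 m
PE = mgh = (14.4015)(11.6)(291.6) = 48714.1 J = 11.64 kcal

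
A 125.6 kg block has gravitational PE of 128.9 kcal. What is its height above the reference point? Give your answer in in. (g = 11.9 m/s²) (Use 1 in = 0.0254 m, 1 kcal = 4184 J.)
Convert to SI: m = 125.6 kg, PE = 539318 J
h = PE/(mg) = 539318/(125.6·11.9) = 360.834 m = 14210 in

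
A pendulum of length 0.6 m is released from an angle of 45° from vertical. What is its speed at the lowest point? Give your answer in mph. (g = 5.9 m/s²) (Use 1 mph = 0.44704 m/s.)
h = L(1 − cosθ) = 0.6(1 − cos45°) = 0.175736 m
v = √(2gh) = √(2·5.9·0.175736) = 1.44003 m/s = 3.221 mph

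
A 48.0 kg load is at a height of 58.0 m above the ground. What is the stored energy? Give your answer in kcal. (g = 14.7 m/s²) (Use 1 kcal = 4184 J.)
PE = mgh = (48.0)(14.7)(58.0) = 40924.8 J = 9.781 kcal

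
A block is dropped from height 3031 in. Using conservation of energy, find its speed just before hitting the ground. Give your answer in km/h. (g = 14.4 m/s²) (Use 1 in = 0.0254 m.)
Convert to SI: h = 76.9874 m
mgh = ½mv² ⇒ v = √(2gh) = √(2·14.4·76.9874) = 47.0875 m/s = 169.5 km/h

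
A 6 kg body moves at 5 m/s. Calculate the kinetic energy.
KE = ½mv² = ½(6)(5)² = 75.0 J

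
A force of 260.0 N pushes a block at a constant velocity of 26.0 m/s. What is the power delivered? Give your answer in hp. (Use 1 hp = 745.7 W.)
P = Fv = (260.0)(26.0) = 6760.0 W = 9.065 hp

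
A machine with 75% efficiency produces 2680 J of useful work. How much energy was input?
W_in = W_out/η = 2680/0.75 = 3573 J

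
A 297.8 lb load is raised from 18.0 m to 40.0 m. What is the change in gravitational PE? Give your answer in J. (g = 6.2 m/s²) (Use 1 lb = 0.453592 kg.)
Convert to SI: m = 135.08 kg, Δh = 22.0 m
ΔPE = mgΔh = (135.08)(6.2)(22.0) = 18420 J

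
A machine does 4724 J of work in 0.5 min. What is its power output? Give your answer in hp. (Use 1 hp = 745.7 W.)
Convert to SI: W = 4724.0 J, t = 30.0 s
P = W/t = 4724.0/30.0 = 157.467 W = 0.2112 hp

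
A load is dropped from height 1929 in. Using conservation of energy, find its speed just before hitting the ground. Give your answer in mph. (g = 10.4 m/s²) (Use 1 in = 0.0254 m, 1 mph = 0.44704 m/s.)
Convert to SI: h = 48.9966 m
mgh = ½mv² ⇒ v = √(2gh) = √(2·10.4·48.9966) = 31.9238 m/s = 71.41 mph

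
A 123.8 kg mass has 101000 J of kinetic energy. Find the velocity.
v = √(2·KE/m) = √(2·101000/123.8) = 40.39 m/s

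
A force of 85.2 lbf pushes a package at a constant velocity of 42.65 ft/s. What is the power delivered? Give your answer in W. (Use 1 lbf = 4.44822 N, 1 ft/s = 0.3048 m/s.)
Convert to SI: F = 378.988 N, v = 12.9997 m/s
P = Fv = (378.988)(12.9997) = 4927 W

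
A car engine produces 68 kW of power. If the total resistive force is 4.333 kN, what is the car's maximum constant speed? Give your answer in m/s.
Convert to SI: F = 4333.0 N
P = Fv ⇒ v = P/F = 68000 W/4333.0 N = 15.69 m/s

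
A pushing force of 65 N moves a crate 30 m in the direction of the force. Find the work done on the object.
W = F·d = (65)(30) = 1950 J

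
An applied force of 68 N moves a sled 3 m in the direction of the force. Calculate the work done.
W = F·d = (68)(3) = 204.0 J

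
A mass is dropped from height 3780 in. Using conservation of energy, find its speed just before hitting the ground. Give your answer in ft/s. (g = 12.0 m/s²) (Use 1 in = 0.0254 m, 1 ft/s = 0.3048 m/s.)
Convert to SI: h = 96.012 m
mgh = ½mv² ⇒ v = √(2gh) = √(2·12.0·96.012) = 48.003 m/s = 157.5 ft/s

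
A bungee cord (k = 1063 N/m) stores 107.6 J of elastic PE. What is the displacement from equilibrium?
x = √(2·PE/k) = √(2·107.6/1063) = 0.4499 m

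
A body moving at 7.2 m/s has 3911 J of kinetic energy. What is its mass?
m = 2·KE/v² = 2·3911/(7.2)² = 150.9 kg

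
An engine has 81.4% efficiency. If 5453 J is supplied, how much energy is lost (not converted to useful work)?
W_lost = W_in(1 − η) = 5453·(1 − 0.814) = 1014 J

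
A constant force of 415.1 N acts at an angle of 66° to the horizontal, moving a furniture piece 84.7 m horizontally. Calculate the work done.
W = F·d·cosθ = (415.1)(84.7)cos(66°) = 14300 J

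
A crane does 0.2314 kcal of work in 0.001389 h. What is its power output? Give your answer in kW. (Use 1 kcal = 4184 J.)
Convert to SI: W = 968.178 J, t = 5.0004 s
P = W/t = 968.178/5.0004 = 193.62 W = 0.1936 kW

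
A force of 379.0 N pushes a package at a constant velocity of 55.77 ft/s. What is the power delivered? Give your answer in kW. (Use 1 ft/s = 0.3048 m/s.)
Convert to SI: F = 379.0 N, v = 16.9987 m/s
P = Fv = (379.0)(16.9987) = 6442.51 W = 6.443 kW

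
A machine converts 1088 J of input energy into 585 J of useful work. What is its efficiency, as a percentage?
η = W_out/W_in = 585/1088 = 53.77%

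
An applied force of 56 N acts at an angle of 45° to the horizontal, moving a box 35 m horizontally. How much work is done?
W = F·d·cosθ = (56)(35)cos(45°) = 1386 J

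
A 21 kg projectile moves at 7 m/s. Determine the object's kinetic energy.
KE = ½mv² = ½(21)(7)² = 514.5 J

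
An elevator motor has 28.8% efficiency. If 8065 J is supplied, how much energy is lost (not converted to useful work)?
W_lost = W_in(1 − η) = 8065·(1 − 0.288) = 5742 J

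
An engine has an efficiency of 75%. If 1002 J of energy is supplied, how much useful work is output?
W_out = η·W_in = 0.75·1002 = 751.5 J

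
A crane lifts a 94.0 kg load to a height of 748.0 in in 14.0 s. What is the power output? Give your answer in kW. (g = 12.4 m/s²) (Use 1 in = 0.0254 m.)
Convert to SI: m = 94.0 kg, h = 18.9992 m, t = 14.0 s
P = mgh/t = (94.0)(12.4)(18.9992)/14.0 = 1581.82 W = 1.582 kW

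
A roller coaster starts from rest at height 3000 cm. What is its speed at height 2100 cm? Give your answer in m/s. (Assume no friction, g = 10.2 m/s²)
Convert to SI: h₁−h₂ = 9.0 m
mgh₁ = mgh₂ + ½mv² ⇒ v = √(2g(h₁−h₂)) = √(2·10.2·9.0) = 13.55 m/s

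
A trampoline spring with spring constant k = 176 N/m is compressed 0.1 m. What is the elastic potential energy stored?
PE = ½kx² = ½(176)(0.1)² = 0.88 J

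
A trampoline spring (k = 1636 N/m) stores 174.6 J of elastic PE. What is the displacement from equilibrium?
x = √(2·PE/k) = √(2·174.6/1636) = 0.462 m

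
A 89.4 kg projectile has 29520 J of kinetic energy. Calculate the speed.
v = √(2·KE/m) = √(2·29520/89.4) = 25.7 m/s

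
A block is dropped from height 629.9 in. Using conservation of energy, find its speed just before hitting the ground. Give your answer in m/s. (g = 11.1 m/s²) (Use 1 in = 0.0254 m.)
Convert to SI: h = 15.9995 m
mgh = ½mv² ⇒ v = √(2gh) = √(2·11.1·15.9995) = 18.85 m/s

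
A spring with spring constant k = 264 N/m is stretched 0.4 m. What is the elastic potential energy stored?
PE = ½kx² = ½(264)(0.4)² = 21.12 J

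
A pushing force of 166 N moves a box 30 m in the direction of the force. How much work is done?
W = F·d = (166)(30) = 4980 J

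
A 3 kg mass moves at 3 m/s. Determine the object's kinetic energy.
KE = ½mv² = ½(3)(3)² = 13.5 J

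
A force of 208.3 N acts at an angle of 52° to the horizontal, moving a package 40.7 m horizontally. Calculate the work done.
W = F·d·cosθ = (208.3)(40.7)cos(52°) = 5219 J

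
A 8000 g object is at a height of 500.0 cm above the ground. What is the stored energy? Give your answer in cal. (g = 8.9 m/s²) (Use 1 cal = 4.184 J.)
Convert to SI: m = 8.0 kg, h = 5.0 m
PE = mgh = (8.0)(8.9)(5.0) = 356.0 J = 85.09 cal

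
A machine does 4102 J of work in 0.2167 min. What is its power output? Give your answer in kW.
Convert to SI: W = 4102.0 J, t = 13.002 s
P = W/t = 4102.0/13.002 = 315.49 W = 0.3155 kW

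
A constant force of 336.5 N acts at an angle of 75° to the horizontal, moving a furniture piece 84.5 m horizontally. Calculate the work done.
W = F·d·cosθ = (336.5)(84.5)cos(75°) = 7359 J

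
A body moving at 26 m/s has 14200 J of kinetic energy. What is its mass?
m = 2·KE/v² = 2·14200/(26)² = 42.01 kg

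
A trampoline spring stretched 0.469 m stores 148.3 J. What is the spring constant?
k = 2·PE/x² = 2·148.3/(0.469)² = 1348 N/m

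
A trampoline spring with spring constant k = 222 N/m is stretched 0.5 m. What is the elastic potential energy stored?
PE = ½kx² = ½(222)(0.5)² = 27.75 J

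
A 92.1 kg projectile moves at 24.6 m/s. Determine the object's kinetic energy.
KE = ½mv² = ½(92.1)(24.6)² = 27870 J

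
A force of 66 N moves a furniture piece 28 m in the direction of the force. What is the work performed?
W = F·d = (66)(28) = 1848 J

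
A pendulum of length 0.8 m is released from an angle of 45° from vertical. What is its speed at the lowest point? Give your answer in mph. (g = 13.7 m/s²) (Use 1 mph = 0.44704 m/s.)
h = L(1 − cosθ) = 0.8(1 − cos45°) = 0.234315 m
v = √(2gh) = √(2·13.7·0.234315) = 2.53382 m/s = 5.668 mph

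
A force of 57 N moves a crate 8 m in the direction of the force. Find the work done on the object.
W = F·d = (57)(8) = 456.0 J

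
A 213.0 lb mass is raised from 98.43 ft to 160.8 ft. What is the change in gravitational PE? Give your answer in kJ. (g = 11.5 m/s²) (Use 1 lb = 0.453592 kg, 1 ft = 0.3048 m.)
Convert to SI: m = 96.6151 kg, Δh = 19.0104 m
ΔPE = mgΔh = (96.6151)(11.5)(19.0104) = 21121.9 J = 21.12 kJ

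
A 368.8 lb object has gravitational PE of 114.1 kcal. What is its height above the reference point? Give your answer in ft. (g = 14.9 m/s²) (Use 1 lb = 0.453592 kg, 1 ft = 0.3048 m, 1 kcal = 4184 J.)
Convert to SI: m = 167.285 kg, PE = 477394 J
h = PE/(mg) = 477394/(167.285·14.9) = 191.529 m = 628.4 ft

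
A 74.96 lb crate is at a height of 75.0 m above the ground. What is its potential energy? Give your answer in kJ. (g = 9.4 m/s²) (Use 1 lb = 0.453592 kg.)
Convert to SI: m = 34.0013 kg, h = 75.0 m
PE = mgh = (34.0013)(9.4)(75.0) = 23970.9 J = 23.97 kJ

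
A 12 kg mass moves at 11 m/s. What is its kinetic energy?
KE = ½mv² = ½(12)(11)² = 726.0 J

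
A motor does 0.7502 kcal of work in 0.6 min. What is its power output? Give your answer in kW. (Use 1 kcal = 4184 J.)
Convert to SI: W = 3138.84 J, t = 36.0 s
P = W/t = 3138.84/36.0 = 87.1899 W = 0.08719 kW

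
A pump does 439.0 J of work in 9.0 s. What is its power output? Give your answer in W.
P = W/t = 439.0/9.0 = 48.78 W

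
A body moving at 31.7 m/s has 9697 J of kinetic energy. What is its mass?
m = 2·KE/v² = 2·9697/(31.7)² = 19.3 kg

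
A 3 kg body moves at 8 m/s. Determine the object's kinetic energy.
KE = ½mv² = ½(3)(8)² = 96.0 J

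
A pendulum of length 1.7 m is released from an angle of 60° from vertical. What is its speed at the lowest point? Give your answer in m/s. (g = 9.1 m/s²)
h = L(1 − cosθ) = 1.7(1 − cos60°) = 0.85 m
v = √(2gh) = √(2·9.1·0.85) = 3.933 m/s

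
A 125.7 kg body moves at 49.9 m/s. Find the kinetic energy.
KE = ½mv² = ½(125.7)(49.9)² = 156500 J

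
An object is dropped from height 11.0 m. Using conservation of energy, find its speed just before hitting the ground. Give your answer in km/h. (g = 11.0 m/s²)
mgh = ½mv² ⇒ v = √(2gh) = √(2·11.0·11.0) = 15.5563 m/s = 56.0 km/h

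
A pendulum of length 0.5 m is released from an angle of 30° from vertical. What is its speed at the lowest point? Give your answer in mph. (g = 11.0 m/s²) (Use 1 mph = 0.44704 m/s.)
h = L(1 − cosθ) = 0.5(1 − cos30°) = 0.0669873 m
v = √(2gh) = √(2·11.0·0.0669873) = 1.21397 m/s = 2.716 mph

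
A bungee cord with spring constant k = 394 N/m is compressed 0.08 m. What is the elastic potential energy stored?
PE = ½kx² = ½(394)(0.08)² = 1.261 J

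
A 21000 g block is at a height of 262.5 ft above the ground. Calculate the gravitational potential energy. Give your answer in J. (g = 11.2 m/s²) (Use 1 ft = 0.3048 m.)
Convert to SI: m = 21.0 kg, h = 80.01 m
PE = mgh = (21.0)(11.2)(80.01) = 18820 J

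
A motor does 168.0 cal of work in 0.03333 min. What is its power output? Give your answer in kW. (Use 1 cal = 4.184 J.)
Convert to SI: W = 702.912 J, t = 1.9998 s
P = W/t = 702.912/1.9998 = 351.491 W = 0.3515 kW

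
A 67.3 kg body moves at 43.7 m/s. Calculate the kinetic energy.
KE = ½mv² = ½(67.3)(43.7)² = 64260 J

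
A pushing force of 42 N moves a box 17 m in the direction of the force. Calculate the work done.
W = F·d = (42)(17) = 714.0 J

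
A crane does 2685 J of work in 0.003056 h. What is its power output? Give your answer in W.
Convert to SI: W = 2685.0 J, t = 11.0016 s
P = W/t = 2685.0/11.0016 = 244.1 W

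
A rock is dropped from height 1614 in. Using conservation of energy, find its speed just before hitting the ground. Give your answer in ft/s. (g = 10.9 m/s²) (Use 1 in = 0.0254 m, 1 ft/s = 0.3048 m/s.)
Convert to SI: h = 40.9956 m
mgh = ½mv² ⇒ v = √(2gh) = √(2·10.9·40.9956) = 29.8949 m/s = 98.08 ft/s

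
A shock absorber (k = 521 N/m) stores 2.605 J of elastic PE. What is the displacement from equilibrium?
x = √(2·PE/k) = √(2·2.605/521) = 0.1 m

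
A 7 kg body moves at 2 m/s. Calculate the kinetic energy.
KE = ½mv² = ½(7)(2)² = 14.0 J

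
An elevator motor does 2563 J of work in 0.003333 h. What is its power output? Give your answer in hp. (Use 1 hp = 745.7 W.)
Convert to SI: W = 2563.0 J, t = 11.9988 s
P = W/t = 2563.0/11.9988 = 213.605 W = 0.2864 hp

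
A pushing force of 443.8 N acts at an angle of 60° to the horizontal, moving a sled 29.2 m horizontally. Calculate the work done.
W = F·d·cosθ = (443.8)(29.2)cos(60°) = 6479 J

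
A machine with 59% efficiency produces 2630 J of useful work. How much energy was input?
W_in = W_out/η = 2630/0.59 = 4458 J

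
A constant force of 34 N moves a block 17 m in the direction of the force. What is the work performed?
W = F·d = (34)(17) = 578.0 J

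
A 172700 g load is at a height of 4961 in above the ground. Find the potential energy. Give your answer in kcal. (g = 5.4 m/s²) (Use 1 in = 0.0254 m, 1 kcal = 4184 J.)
Convert to SI: m = 172.7 kg, h = 126.009 m
PE = mgh = (172.7)(5.4)(126.009) = 117514 J = 28.09 kcal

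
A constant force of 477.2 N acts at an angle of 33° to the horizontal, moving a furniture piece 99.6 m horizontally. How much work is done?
W = F·d·cosθ = (477.2)(99.6)cos(33°) = 39860 J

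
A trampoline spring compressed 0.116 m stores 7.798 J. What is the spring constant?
k = 2·PE/x² = 2·7.798/(0.116)² = 1159 N/m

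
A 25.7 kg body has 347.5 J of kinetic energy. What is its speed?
v = √(2·KE/m) = √(2·347.5/25.7) = 5.2 m/s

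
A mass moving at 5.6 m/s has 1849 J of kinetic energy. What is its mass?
m = 2·KE/v² = 2·1849/(5.6)² = 117.9 kg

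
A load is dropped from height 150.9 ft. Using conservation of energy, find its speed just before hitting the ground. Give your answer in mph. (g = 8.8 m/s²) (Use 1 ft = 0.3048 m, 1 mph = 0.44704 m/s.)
Convert to SI: h = 45.9943 m
mgh = ½mv² ⇒ v = √(2gh) = √(2·8.8·45.9943) = 28.4517 m/s = 63.64 mph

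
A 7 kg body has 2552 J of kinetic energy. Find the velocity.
v = √(2·KE/m) = √(2·2552/7) = 27.0 m/s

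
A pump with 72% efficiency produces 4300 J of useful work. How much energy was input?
W_in = W_out/η = 4300/0.72 = 5972 J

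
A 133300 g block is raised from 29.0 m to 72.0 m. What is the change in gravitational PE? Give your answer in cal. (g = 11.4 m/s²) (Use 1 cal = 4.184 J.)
Convert to SI: m = 133.3 kg, Δh = 43.0 m
ΔPE = mgΔh = (133.3)(11.4)(43.0) = 65343.7 J = 15620 cal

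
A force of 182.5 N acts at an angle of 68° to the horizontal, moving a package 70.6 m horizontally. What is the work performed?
W = F·d·cosθ = (182.5)(70.6)cos(68°) = 4827 J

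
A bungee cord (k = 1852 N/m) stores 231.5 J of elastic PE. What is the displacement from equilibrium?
x = √(2·PE/k) = √(2·231.5/1852) = 0.5 m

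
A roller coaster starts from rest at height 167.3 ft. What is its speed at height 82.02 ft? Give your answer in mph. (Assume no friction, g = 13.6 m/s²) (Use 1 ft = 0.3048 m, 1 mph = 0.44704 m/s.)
Convert to SI: h₁−h₂ = 25.9933 m
mgh₁ = mgh₂ + ½mv² ⇒ v = √(2g(h₁−h₂)) = √(2·13.6·25.9933) = 26.5898 m/s = 59.48 mph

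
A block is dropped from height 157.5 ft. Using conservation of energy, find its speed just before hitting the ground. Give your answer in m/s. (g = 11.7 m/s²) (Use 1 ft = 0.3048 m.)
Convert to SI: h = 48.006 m
mgh = ½mv² ⇒ v = √(2gh) = √(2·11.7·48.006) = 33.52 m/s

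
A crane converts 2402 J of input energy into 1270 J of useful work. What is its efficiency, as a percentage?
η = W_out/W_in = 1270/2402 = 52.87%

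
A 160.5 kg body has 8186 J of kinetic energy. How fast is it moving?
v = √(2·KE/m) = √(2·8186/160.5) = 10.1 m/s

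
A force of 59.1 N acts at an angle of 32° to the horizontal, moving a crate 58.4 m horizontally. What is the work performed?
W = F·d·cosθ = (59.1)(58.4)cos(32°) = 2927 J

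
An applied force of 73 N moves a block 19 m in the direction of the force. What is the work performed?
W = F·d = (73)(19) = 1387 J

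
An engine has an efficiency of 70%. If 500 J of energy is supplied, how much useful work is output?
W_out = η·W_in = 0.7·500 = 350.0 J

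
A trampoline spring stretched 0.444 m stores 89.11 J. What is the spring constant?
k = 2·PE/x² = 2·89.11/(0.444)² = 904.0 N/m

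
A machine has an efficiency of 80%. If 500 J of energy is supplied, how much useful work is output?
W_out = η·W_in = 0.8·500 = 400.0 J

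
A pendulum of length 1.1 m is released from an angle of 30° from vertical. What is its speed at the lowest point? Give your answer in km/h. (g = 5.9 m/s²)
h = L(1 − cosθ) = 1.1(1 − cos30°) = 0.147372 m
v = √(2gh) = √(2·5.9·0.147372) = 1.31871 m/s = 4.747 km/h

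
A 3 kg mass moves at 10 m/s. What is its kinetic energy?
KE = ½mv² = ½(3)(10)² = 150.0 J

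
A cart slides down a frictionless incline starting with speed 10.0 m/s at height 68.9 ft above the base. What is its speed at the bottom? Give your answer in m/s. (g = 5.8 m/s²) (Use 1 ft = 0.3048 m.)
Convert to SI: v₀ = 10.0 m/s, h = 21.0007 m
½mv₀² + mgh = ½mv² ⇒ v = √(v₀² + 2gh) = √(10.0² + 2·5.8·21.0007) = 18.54 m/s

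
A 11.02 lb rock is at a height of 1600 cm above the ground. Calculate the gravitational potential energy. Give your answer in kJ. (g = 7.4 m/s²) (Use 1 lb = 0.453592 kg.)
Convert to SI: m = 4.99858 kg, h = 16.0 m
PE = mgh = (4.99858)(7.4)(16.0) = 591.832 J = 0.5918 kJ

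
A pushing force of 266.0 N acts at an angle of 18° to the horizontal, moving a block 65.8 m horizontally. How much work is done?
W = F·d·cosθ = (266.0)(65.8)cos(18°) = 16650 J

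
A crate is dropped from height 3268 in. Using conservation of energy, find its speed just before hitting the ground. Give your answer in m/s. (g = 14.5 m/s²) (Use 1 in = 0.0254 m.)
Convert to SI: h = 83.0072 m
mgh = ½mv² ⇒ v = √(2gh) = √(2·14.5·83.0072) = 49.06 m/s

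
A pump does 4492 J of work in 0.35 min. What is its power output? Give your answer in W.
Convert to SI: W = 4492.0 J, t = 21.0 s
P = W/t = 4492.0/21.0 = 213.9 W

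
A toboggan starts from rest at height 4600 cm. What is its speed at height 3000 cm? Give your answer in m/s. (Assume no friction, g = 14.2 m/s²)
Convert to SI: h₁−h₂ = 16.0 m
mgh₁ = mgh₂ + ½mv² ⇒ v = √(2g(h₁−h₂)) = √(2·14.2·16.0) = 21.32 m/s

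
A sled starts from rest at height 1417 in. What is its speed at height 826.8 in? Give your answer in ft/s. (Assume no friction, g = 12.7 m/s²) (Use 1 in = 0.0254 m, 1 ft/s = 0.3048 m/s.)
Convert to SI: h₁−h₂ = 14.9911 m
mgh₁ = mgh₂ + ½mv² ⇒ v = √(2g(h₁−h₂)) = √(2·12.7·14.9911) = 19.5134 m/s = 64.02 ft/s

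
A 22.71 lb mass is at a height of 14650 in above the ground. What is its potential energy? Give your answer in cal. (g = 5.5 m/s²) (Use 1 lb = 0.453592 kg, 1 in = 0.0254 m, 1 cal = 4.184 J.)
Convert to SI: m = 10.3011 kg, h = 372.11 m
PE = mgh = (10.3011)(5.5)(372.11) = 21082.2 J = 5039 cal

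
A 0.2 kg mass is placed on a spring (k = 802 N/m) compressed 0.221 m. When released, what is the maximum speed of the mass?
½kx² = ½mv² ⇒ v = x√(k/m) = (0.221)√(802/0.2) = 13.99 m/s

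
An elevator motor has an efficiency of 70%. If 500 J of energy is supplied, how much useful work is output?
W_out = η·W_in = 0.7·500 = 350.0 J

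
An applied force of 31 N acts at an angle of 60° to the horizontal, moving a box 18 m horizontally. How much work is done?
W = F·d·cosθ = (31)(18)cos(60°) = 279.0 J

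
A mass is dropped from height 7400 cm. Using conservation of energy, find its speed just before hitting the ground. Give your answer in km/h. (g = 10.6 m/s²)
Convert to SI: h = 74.0 m
mgh = ½mv² ⇒ v = √(2gh) = √(2·10.6·74.0) = 39.6081 m/s = 142.6 km/h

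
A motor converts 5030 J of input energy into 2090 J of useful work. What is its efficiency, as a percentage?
η = W_out/W_in = 2090/5030 = 41.55%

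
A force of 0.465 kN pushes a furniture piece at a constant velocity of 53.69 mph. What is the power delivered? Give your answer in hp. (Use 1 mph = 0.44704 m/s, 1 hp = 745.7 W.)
Convert to SI: F = 465.0 N, v = 24.0016 m/s
P = Fv = (465.0)(24.0016) = 11160.7 W = 14.97 hp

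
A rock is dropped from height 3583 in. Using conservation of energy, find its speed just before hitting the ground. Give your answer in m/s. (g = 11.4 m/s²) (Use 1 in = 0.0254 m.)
Convert to SI: h = 91.0082 m
mgh = ½mv² ⇒ v = √(2gh) = √(2·11.4·91.0082) = 45.55 m/s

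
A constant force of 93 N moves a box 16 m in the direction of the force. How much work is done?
W = F·d = (93)(16) = 1488 J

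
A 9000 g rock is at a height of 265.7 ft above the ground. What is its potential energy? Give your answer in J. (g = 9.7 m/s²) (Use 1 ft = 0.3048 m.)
Convert to SI: m = 9.0 kg, h = 80.9854 m
PE = mgh = (9.0)(9.7)(80.9854) = 7070 J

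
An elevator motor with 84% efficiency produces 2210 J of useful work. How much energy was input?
W_in = W_out/η = 2210/0.84 = 2631 J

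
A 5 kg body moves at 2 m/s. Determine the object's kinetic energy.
KE = ½mv² = ½(5)(2)² = 10.0 J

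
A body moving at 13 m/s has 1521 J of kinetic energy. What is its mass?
m = 2·KE/v² = 2·1521/(13)² = 18.0 kg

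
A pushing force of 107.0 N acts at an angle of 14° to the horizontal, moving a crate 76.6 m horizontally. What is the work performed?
W = F·d·cosθ = (107.0)(76.6)cos(14°) = 7953 J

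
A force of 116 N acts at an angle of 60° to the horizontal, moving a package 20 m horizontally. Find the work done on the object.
W = F·d·cosθ = (116)(20)cos(60°) = 1160 J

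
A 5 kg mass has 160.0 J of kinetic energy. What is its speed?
v = √(2·KE/m) = √(2·160.0/5) = 8.0 m/s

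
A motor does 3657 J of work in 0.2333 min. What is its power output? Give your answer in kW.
Convert to SI: W = 3657.0 J, t = 13.998 s
P = W/t = 3657.0/13.998 = 261.252 W = 0.2613 kW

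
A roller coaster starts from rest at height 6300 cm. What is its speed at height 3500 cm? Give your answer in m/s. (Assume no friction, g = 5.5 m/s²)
Convert to SI: h₁−h₂ = 28.0 m
mgh₁ = mgh₂ + ½mv² ⇒ v = √(2g(h₁−h₂)) = √(2·5.5·28.0) = 17.55 m/s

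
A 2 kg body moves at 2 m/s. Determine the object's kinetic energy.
KE = ½mv² = ½(2)(2)² = 4.0 J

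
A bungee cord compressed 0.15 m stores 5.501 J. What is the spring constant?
k = 2·PE/x² = 2·5.501/(0.15)² = 489.0 N/m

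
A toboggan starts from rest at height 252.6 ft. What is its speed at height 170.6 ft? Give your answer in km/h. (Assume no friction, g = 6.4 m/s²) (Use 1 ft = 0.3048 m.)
Convert to SI: h₁−h₂ = 24.9936 m
mgh₁ = mgh₂ + ½mv² ⇒ v = √(2g(h₁−h₂)) = √(2·6.4·24.9936) = 17.8863 m/s = 64.39 km/h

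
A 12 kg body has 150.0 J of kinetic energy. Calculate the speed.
v = √(2·KE/m) = √(2·150.0/12) = 5.0 m/s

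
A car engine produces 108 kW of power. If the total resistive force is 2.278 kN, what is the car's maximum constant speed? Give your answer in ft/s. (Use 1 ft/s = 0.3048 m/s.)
Convert to SI: F = 2278.0 N
P = Fv ⇒ v = P/F = 108000 W/2278.0 N = 47.41 m/s = 155.5 ft/s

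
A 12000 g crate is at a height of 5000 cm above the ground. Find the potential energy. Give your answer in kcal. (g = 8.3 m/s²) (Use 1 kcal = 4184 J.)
Convert to SI: m = 12.0 kg, h = 50.0 m
PE = mgh = (12.0)(8.3)(50.0) = 4980.0 J = 1.19 kcal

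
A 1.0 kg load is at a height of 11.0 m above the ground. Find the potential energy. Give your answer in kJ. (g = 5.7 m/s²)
PE = mgh = (1.0)(5.7)(11.0) = 62.7 J = 0.0627 kJ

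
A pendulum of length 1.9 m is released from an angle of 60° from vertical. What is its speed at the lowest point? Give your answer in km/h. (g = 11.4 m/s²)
h = L(1 − cosθ) = 1.9(1 − cos60°) = 0.95 m
v = √(2gh) = √(2·11.4·0.95) = 4.65403 m/s = 16.75 km/h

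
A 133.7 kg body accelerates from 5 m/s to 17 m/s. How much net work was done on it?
W = ΔKE = ½m(v₂² − v₁²) = ½(133.7)(17² − 5²) = 17648.4 J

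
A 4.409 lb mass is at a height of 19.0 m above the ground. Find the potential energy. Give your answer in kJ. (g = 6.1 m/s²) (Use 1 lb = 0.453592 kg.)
Convert to SI: m = 1.99989 kg, h = 19.0 m
PE = mgh = (1.99989)(6.1)(19.0) = 231.787 J = 0.2318 kJ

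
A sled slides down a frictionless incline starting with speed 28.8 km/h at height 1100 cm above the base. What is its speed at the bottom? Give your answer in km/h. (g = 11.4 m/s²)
Convert to SI: v₀ = 8.0 m/s, h = 11.0 m
½mv₀² + mgh = ½mv² ⇒ v = √(v₀² + 2gh) = √(8.0² + 2·11.4·11.0) = 17.7426 m/s = 63.87 km/h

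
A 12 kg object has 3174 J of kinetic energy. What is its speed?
v = √(2·KE/m) = √(2·3174/12) = 23.0 m/s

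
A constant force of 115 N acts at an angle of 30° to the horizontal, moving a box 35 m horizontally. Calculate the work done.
W = F·d·cosθ = (115)(35)cos(30°) = 3486 J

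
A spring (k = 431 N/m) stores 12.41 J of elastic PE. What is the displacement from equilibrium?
x = √(2·PE/k) = √(2·12.41/431) = 0.24 m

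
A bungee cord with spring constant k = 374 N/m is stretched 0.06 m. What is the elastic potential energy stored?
PE = ½kx² = ½(374)(0.06)² = 0.6732 J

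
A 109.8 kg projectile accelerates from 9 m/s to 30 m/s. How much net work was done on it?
W = ΔKE = ½m(v₂² − v₁²) = ½(109.8)(30² − 9²) = 44963.1 J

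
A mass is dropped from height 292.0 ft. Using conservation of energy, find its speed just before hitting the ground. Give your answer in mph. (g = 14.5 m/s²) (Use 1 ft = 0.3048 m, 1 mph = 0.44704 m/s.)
Convert to SI: h = 89.0016 m
mgh = ½mv² ⇒ v = √(2gh) = √(2·14.5·89.0016) = 50.804 m/s = 113.6 mph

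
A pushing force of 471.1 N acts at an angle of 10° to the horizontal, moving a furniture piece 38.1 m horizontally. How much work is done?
W = F·d·cosθ = (471.1)(38.1)cos(10°) = 17680 J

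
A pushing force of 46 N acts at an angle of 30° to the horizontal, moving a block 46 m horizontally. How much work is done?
W = F·d·cosθ = (46)(46)cos(30°) = 1833 J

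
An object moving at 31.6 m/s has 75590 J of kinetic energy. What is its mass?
m = 2·KE/v² = 2·75590/(31.6)² = 151.4 kg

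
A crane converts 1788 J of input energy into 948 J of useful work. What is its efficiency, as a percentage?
η = W_out/W_in = 948/1788 = 53.02%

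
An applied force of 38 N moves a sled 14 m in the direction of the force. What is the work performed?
W = F·d = (38)(14) = 532.0 J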